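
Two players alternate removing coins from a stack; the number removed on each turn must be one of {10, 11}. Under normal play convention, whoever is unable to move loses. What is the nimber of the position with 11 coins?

G(0) = 0
G(1) = mex{} = 0
G(2) = mex{} = 0
G(3) = mex{} = 0
G(4) = mex{} = 0
G(5) = mex{} = 0
G(6) = mex{} = 0
G(7) = mex{} = 0
G(8) = mex{} = 0
G(9) = mex{} = 0
G(10) = mex{0} = 1
G(11) = mex{0,0} = 1

1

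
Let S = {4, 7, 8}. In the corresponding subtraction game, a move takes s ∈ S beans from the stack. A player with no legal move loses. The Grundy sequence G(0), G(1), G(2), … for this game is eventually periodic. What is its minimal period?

n :  0  1  2  3  4  5  6  7  8  9 10 11 12 13 14 15 16 17 18 19 20 21 22 23 24 25
G :  0  0  0  0  1  1  1  1  2  2  2  2  0  0  0  0  1  1  1  1  2  2  2  2  0  0
G(n+12) = G(n) holds for n = 0,…,7 (a full window of length max(S) = 8), so the sequence is purely periodic with period 12.

12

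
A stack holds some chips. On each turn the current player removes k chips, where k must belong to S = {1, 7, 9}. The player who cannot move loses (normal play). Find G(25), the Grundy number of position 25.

1

n :  0  1  2  3  4  5  6  7  8  9 10 11 12 13 14 15 16 17 18 19 20 21 22 23 24 25
G :  0  1  0  1  0  1  0  1  0  1  0  1  0  1  0  1  0  1  0  1  0  1  0  1  0  1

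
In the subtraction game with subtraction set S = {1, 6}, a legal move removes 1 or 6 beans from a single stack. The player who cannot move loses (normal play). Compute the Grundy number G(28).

0

G(0) = 0
G(1) = mex{0} = 1
G(2) = mex{1} = 0
G(3) = mex{0} = 1
G(4) = mex{1} = 0
G(5) = mex{0} = 1
G(6) = mex{1,0} = 2
G(7) = mex{2,1} = 0
G(8) = mex{0,0} = 1
G(9) = mex{1,1} = 0
G(10) = mex{0,0} = 1
G(11) = mex{1,1} = 0
G(12) = mex{0,2} = 1
G(13) = mex{1,0} = 2
G(14) = mex{2,1} = 0
G(15) = mex{0,0} = 1
G(16) = mex{1,1} = 0
G(17) = mex{0,0} = 1
G(18) = mex{1,1} = 0
G(19) = mex{0,2} = 1
G(20) = mex{1,0} = 2
G(21) = mex{2,1} = 0
G(22) = mex{0,0} = 1
G(23) = mex{1,1} = 0
G(24) = mex{0,0} = 1
G(25) = mex{1,1} = 0
G(26) = mex{0,2} = 1
G(27) = mex{1,0} = 2
G(28) = mex{2,1} = 0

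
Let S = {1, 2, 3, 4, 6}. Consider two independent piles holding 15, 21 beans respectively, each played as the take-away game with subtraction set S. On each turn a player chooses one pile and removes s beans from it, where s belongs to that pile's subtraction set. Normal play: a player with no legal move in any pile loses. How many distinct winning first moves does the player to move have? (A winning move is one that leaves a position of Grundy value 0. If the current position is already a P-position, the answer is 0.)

All piles use S = {1, 2, 3, 4, 6}:
G(0) = 0
G(1) = mex{0} = 1
G(2) = mex{1,0} = 2
G(3) = mex{2,1,0} = 3
G(4) = mex{3,2,1,0} = 4
G(5) = mex{4,3,2,1} = 0
G(6) = mex{0,4,3,2,0} = 1
G(7) = mex{1,0,4,3,1} = 2
G(8) = mex{2,1,0,4,2} = 3
G(9) = mex{3,2,1,0,3} = 4
G(10) = mex{4,3,2,1,4} = 0
G(11) = mex{0,4,3,2,0} = 1
G(12) = mex{1,0,4,3,1} = 2
G(13) = mex{2,1,0,4,2} = 3
G(14) = mex{3,2,1,0,3} = 4
G(15) = mex{4,3,2,1,4} = 0
G(16) = mex{0,4,3,2,0} = 1
G(17) = mex{1,0,4,3,1} = 2
G(18) = mex{2,1,0,4,2} = 3
G(19) = mex{3,2,1,0,3} = 4
G(20) = mex{4,3,2,1,4} = 0
G(21) = mex{0,4,3,2,0} = 1
Pile A: G(15) = 0.
Pile B: G(21) = 1.
Combined Grundy value = 0 ⊕ 1 = 1.
A winning move leaves total XOR = 0, i.e. changes one component's Grundy value g to g ⊕ X where X is the current total.
Pile A: need g' = 0⊕1 = 1. Options: 15−1→G=4, 15−2→G=3, 15−3→G=2, 15−4→G=1, 15−6→G=4. Hits: 1.
Pile B: need g' = 1⊕1 = 0. Options: 21−1→G=0, 21−2→G=4, 21−3→G=3, 21−4→G=2, 21−6→G=0. Hits: 2.

3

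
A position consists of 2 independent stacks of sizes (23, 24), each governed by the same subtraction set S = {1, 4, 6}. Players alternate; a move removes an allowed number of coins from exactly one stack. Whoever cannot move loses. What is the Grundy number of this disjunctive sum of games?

All stacks use S = {1, 4, 6}:
n :  0  1  2  3  4  5  6  7  8  9 10 11 12 13 14 15 16 17 18 19 20 21 22 23 24
G :  0  1  0  1  2  0  1  0  1  2  0  1  0  1  2  0  1  0  1  2  0  1  0  1  2
Stack A: G(23) = 1.
Stack B: G(24) = 2.
Combined Grundy value = 1 ⊕ 2 = 3.

3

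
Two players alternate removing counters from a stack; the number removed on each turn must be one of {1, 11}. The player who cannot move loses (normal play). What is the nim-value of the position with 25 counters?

1

n :  0  1  2  3  4  5  6  7  8  9 10 11 12 13 14 15 16 17 18 19 20 21 22 23 24 25
G :  0  1  0  1  0  1  0  1  0  1  0  1  0  1  0  1  0  1  0  1  0  1  0  1  0  1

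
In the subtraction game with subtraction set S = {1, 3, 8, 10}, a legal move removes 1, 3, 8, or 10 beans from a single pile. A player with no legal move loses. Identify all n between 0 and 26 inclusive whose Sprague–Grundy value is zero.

n :  0  1  2  3  4  5  6  7  8  9 10 11 12 13 14 15 16 17 18 19 20 21 22 23 24 25 26
G :  0  1  0  1  0  1  0  1  2  3  2  0  1  0  1  0  1  0  1  2  3  2  0  1  0  1  0
P-positions are exactly the n with G(n) = 0.

0, 2, 4, 6, 11, 13, 15, 17, 22, 24, 26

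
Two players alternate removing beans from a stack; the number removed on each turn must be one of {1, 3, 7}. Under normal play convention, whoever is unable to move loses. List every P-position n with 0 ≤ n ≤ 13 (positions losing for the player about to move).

G(0) = 0
G(1) = mex{0} = 1
G(2) = mex{1} = 0
G(3) = mex{0,0} = 1
G(4) = mex{1,1} = 0
G(5) = mex{0,0} = 1
G(6) = mex{1,1} = 0
G(7) = mex{0,0,0} = 1
G(8) = mex{1,1,1} = 0
G(9) = mex{0,0,0} = 1
G(10) = mex{1,1,1} = 0
G(11) = mex{0,0,0} = 1
G(12) = mex{1,1,1} = 0
G(13) = mex{0,0,0} = 1
P-positions are exactly the n with G(n) = 0.

0, 2, 4, 6, 8, 10, 12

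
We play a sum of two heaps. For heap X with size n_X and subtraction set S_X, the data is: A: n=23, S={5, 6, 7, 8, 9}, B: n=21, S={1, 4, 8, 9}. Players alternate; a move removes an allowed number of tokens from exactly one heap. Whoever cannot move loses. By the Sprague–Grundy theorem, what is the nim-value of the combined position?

3

Heap A, S = {5, 6, 7, 8, 9}:
n :  0  1  2  3  4  5  6  7  8  9 10 11 12 13 14 15 16 17 18 19 20 21 22 23
G :  0  0  0  0  0  1  1  1  1  1  2  2  2  2  0  0  0  0  0  1  1  1  1  1
G_A(23) = 1.
Heap B, S = {1, 4, 8, 9}:
G(0) = 0
G(1) = mex{0} = 1
G(2) = mex{1} = 0
G(3) = mex{0} = 1
G(4) = mex{1,0} = 2
G(5) = mex{2,1} = 0
G(6) = mex{0,0} = 1
G(7) = mex{1,1} = 0
G(8) = mex{0,2,0} = 1
G(9) = mex{1,0,1,0} = 2
G(10) = mex{2,1,0,1} = 3
G(11) = mex{3,0,1,0} = 2
G(12) = mex{2,1,2,1} = 0
G(13) = mex{0,2,0,2} = 1
G(14) = mex{1,3,1,0} = 2
G(15) = mex{2,2,0,1} = 3
G(16) = mex{3,0,1,0} = 2
G(17) = mex{2,1,2,1} = 0
G(18) = mex{0,2,3,2} = 1
G(19) = mex{1,3,2,3} = 0
G(20) = mex{0,2,0,2} = 1
G(21) = mex{1,0,1,0} = 2
G_B(21) = 2.
Combined Grundy value = 1 ⊕ 2 = 3.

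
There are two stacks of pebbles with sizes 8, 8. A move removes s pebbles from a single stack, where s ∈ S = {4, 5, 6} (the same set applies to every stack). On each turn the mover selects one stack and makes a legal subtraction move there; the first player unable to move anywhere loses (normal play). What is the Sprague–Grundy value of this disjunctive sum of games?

0

All stacks use S = {4, 5, 6}:
n : 0 1 2 3 4 5 6 7 8
G : 0 0 0 0 1 1 1 1 2
Stack A: G(8) = 2.
Stack B: G(8) = 2.
Combined Grundy value = 2 ⊕ 2 = 0.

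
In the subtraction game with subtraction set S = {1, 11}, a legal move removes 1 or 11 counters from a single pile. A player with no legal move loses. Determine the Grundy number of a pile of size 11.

G(0) = 0
G(1) = mex{0} = 1
G(2) = mex{1} = 0
G(3) = mex{0} = 1
G(4) = mex{1} = 0
G(5) = mex{0} = 1
G(6) = mex{1} = 0
G(7) = mex{0} = 1
G(8) = mex{1} = 0
G(9) = mex{0} = 1
G(10) = mex{1} = 0
G(11) = mex{0,0} = 1

1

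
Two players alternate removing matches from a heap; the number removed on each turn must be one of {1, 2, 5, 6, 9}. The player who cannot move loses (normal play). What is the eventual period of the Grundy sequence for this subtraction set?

n :  0  1  2  3  4  5  6  7  8  9 10 11 12 13 14 15 16 17
G :  0  1  2  0  1  2  3  0  1  2  0  1  2  3  0  1  2  0
G(n+7) = G(n) holds for n = 0,…,8 (a full window of length max(S) = 9), so the sequence is purely periodic with period 7.

7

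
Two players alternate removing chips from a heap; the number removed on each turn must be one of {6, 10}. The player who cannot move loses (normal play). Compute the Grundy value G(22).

1

G(0) = 0
G(1) = mex{} = 0
G(2) = mex{} = 0
G(3) = mex{} = 0
G(4) = mex{} = 0
G(5) = mex{} = 0
G(6) = mex{0} = 1
G(7) = mex{0} = 1
G(8) = mex{0} = 1
G(9) = mex{0} = 1
G(10) = mex{0,0} = 1
G(11) = mex{0,0} = 1
G(12) = mex{1,0} = 2
G(13) = mex{1,0} = 2
G(14) = mex{1,0} = 2
G(15) = mex{1,0} = 2
G(16) = mex{1,1} = 0
G(17) = mex{1,1} = 0
G(18) = mex{2,1} = 0
G(19) = mex{2,1} = 0
G(20) = mex{2,1} = 0
G(21) = mex{2,1} = 0
G(22) = mex{0,2} = 1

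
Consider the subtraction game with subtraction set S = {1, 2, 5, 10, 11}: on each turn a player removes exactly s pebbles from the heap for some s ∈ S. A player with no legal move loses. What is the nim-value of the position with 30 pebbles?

G(0) = 0
G(1) = mex{0} = 1
G(2) = mex{1,0} = 2
G(3) = mex{2,1} = 0
G(4) = mex{0,2} = 1
G(5) = mex{1,0,0} = 2
G(6) = mex{2,1,1} = 0
G(7) = mex{0,2,2} = 1
G(8) = mex{1,0,0} = 2
G(9) = mex{2,1,1} = 0
G(10) = mex{0,2,2,0} = 1
G(11) = mex{1,0,0,1,0} = 2
G(12) = mex{2,1,1,2,1} = 0
G(13) = mex{0,2,2,0,2} = 1
G(14) = mex{1,0,0,1,0} = 2
G(15) = mex{2,1,1,2,1} = 0
G(16) = mex{0,2,2,0,2} = 1
G(17) = mex{1,0,0,1,0} = 2
G(18) = mex{2,1,1,2,1} = 0
G(19) = mex{0,2,2,0,2} = 1
G(20) = mex{1,0,0,1,0} = 2
G(21) = mex{2,1,1,2,1} = 0
G(22) = mex{0,2,2,0,2} = 1
G(23) = mex{1,0,0,1,0} = 2
G(24) = mex{2,1,1,2,1} = 0
G(25) = mex{0,2,2,0,2} = 1
G(26) = mex{1,0,0,1,0} = 2
G(27) = mex{2,1,1,2,1} = 0
G(28) = mex{0,2,2,0,2} = 1
G(29) = mex{1,0,0,1,0} = 2
G(30) = mex{2,1,1,2,1} = 0

0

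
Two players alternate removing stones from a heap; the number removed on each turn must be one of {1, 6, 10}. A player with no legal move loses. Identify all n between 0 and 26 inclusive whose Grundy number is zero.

G(0) = 0
G(1) = mex{0} = 1
G(2) = mex{1} = 0
G(3) = mex{0} = 1
G(4) = mex{1} = 0
G(5) = mex{0} = 1
G(6) = mex{1,0} = 2
G(7) = mex{2,1} = 0
G(8) = mex{0,0} = 1
G(9) = mex{1,1} = 0
G(10) = mex{0,0,0} = 1
G(11) = mex{1,1,1} = 0
G(12) = mex{0,2,0} = 1
G(13) = mex{1,0,1} = 2
G(14) = mex{2,1,0} = 3
G(15) = mex{3,0,1} = 2
G(16) = mex{2,1,2} = 0
G(17) = mex{0,0,0} = 1
G(18) = mex{1,1,1} = 0
G(19) = mex{0,2,0} = 1
G(20) = mex{1,3,1} = 0
G(21) = mex{0,2,0} = 1
G(22) = mex{1,0,1} = 2
G(23) = mex{2,1,2} = 0
G(24) = mex{0,0,3} = 1
G(25) = mex{1,1,2} = 0
G(26) = mex{0,0,0} = 1
P-positions are exactly the n with G(n) = 0.

0, 2, 4, 7, 9, 11, 16, 18, 20, 23, 25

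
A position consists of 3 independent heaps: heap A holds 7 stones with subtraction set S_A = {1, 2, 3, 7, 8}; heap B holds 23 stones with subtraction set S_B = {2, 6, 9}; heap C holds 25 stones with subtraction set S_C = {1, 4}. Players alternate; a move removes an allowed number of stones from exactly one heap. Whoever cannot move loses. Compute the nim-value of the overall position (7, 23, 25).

Heap A, S = {1, 2, 3, 7, 8}:
n : 0 1 2 3 4 5 6 7
G : 0 1 2 3 0 1 2 3
G_A(7) = 3.
Heap B, S = {2, 6, 9}:
n :  0  1  2  3  4  5  6  7  8  9 10 11 12 13 14 15 16 17 18 19 20 21 22 23
G :  0  0  1  1  0  0  1  1  0  2  1  3  0  2  1  0  0  1  1  0  0  1  1  0
G_B(23) = 0.
Heap C, S = {1, 4}:
n :  0  1  2  3  4  5  6  7  8  9 10 11 12 13 14 15 16 17 18 19 20 21 22 23 24 25
G :  0  1  0  1  2  0  1  0  1  2  0  1  0  1  2  0  1  0  1  2  0  1  0  1  2  0
G_C(25) = 0.
Combined Grundy value = 3 ⊕ 0 ⊕ 0 = 3.

3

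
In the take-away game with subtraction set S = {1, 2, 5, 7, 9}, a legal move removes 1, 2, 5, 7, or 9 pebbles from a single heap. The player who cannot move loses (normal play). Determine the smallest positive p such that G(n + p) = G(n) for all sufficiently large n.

14

n :  0  1  2  3  4  5  6  7  8  9 10 11 12 13 14 15 16 17 18 19 20 21 22 23 24 25 26 27 28 29
G :  0  1  2  0  1  2  0  1  2  3  4  5  3  4  0  1  2  0  1  2  0  1  2  3  4  5  3  4  0  1
G(n+14) = G(n) holds for n = 0,…,8 (a full window of length max(S) = 9), so the sequence is purely periodic with period 14.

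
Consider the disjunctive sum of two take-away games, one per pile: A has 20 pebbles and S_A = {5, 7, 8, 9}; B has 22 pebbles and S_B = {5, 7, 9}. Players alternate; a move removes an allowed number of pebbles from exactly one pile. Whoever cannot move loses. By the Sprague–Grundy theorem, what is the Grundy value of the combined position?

Pile A, S = {5, 7, 8, 9}:
G(0) = 0
G(1) = mex{} = 0
G(2) = mex{} = 0
G(3) = mex{} = 0
G(4) = mex{} = 0
G(5) = mex{0} = 1
G(6) = mex{0} = 1
G(7) = mex{0,0} = 1
G(8) = mex{0,0,0} = 1
G(9) = mex{0,0,0,0} = 1
G(10) = mex{1,0,0,0} = 2
G(11) = mex{1,0,0,0} = 2
G(12) = mex{1,1,0,0} = 2
G(13) = mex{1,1,1,0} = 2
G(14) = mex{1,1,1,1} = 0
G(15) = mex{2,1,1,1} = 0
G(16) = mex{2,1,1,1} = 0
G(17) = mex{2,2,1,1} = 0
G(18) = mex{2,2,2,1} = 0
G(19) = mex{0,2,2,2} = 1
G(20) = mex{0,2,2,2} = 1
G_A(20) = 1.
Pile B, S = {5, 7, 9}:
n :  0  1  2  3  4  5  6  7  8  9 10 11 12 13 14 15 16 17 18 19 20 21 22
G :  0  0  0  0  0  1  1  1  1  1  2  2  2  2  0  0  0  0  0  1  1  1  1
G_B(22) = 1.
Combined Grundy value = 1 ⊕ 1 = 0.

0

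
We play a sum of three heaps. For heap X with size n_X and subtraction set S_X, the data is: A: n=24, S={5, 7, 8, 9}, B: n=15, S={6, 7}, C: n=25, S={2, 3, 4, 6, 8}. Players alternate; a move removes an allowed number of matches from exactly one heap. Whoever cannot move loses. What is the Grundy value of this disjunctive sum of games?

0

Heap A, S = {5, 7, 8, 9}:
n :  0  1  2  3  4  5  6  7  8  9 10 11 12 13 14 15 16 17 18 19 20 21 22 23 24
G :  0  0  0  0  0  1  1  1  1  1  2  2  2  2  0  0  0  0  0  1  1  1  1  1  2
G_A(24) = 2.
Heap B, S = {6, 7}:
n :  0  1  2  3  4  5  6  7  8  9 10 11 12 13 14 15
G :  0  0  0  0  0  0  1  1  1  1  1  1  2  0  0  0
G_B(15) = 0.
Heap C, S = {2, 3, 4, 6, 8}:
n :  0  1  2  3  4  5  6  7  8  9 10 11 12 13 14 15 16 17 18 19 20 21 22 23 24 25
G :  0  0  1  1  2  2  3  3  4  4  0  0  1  1  2  2  3  3  4  4  0  0  1  1  2  2
G_C(25) = 2.
Combined Grundy value = 2 ⊕ 0 ⊕ 2 = 0.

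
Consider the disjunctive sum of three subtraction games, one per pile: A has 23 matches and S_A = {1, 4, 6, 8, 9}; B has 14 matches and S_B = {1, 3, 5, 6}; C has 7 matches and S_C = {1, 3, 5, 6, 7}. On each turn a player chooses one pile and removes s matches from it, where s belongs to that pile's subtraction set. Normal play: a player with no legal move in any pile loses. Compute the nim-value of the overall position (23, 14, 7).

Pile A, S = {1, 4, 6, 8, 9}:
n :  0  1  2  3  4  5  6  7  8  9 10 11 12 13 14 15 16 17 18 19 20 21 22 23
G :  0  1  0  1  2  0  1  0  1  2  3  2  0  1  2  3  2  0  1  0  1  2  0  1
G_A(23) = 1.
Pile B, S = {1, 3, 5, 6}:
n :  0  1  2  3  4  5  6  7  8  9 10 11 12 13 14
G :  0  1  0  1  0  1  2  3  2  3  2  0  1  0  1
G_B(14) = 1.
Pile C, S = {1, 3, 5, 6, 7}:
n : 0 1 2 3 4 5 6 7
G : 0 1 0 1 0 1 2 3
G_C(7) = 3.
Combined Grundy value = 1 ⊕ 1 ⊕ 3 = 3.

3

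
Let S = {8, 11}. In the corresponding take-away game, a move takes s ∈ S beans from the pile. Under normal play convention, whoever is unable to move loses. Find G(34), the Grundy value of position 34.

G(0) = 0
G(1) = mex{} = 0
G(2) = mex{} = 0
G(3) = mex{} = 0
G(4) = mex{} = 0
G(5) = mex{} = 0
G(6) = mex{} = 0
G(7) = mex{} = 0
G(8) = mex{0} = 1
G(9) = mex{0} = 1
G(10) = mex{0} = 1
G(11) = mex{0,0} = 1
G(12) = mex{0,0} = 1
G(13) = mex{0,0} = 1
G(14) = mex{0,0} = 1
G(15) = mex{0,0} = 1
G(16) = mex{1,0} = 2
G(17) = mex{1,0} = 2
G(18) = mex{1,0} = 2
G(19) = mex{1,1} = 0
G(20) = mex{1,1} = 0
G(21) = mex{1,1} = 0
G(22) = mex{1,1} = 0
G(23) = mex{1,1} = 0
G(24) = mex{2,1} = 0
G(25) = mex{2,1} = 0
G(26) = mex{2,1} = 0
G(27) = mex{0,2} = 1
G(28) = mex{0,2} = 1
G(29) = mex{0,2} = 1
G(30) = mex{0,0} = 1
G(31) = mex{0,0} = 1
G(32) = mex{0,0} = 1
G(33) = mex{0,0} = 1
G(34) = mex{0,0} = 1

1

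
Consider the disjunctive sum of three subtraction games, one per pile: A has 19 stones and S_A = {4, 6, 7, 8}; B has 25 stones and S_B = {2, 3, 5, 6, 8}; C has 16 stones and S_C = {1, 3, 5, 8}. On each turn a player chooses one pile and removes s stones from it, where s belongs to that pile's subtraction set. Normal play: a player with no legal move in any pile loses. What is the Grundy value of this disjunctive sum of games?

Pile A, S = {4, 6, 7, 8}:
G(0) = 0
G(1) = mex{} = 0
G(2) = mex{} = 0
G(3) = mex{} = 0
G(4) = mex{0} = 1
G(5) = mex{0} = 1
G(6) = mex{0,0} = 1
G(7) = mex{0,0,0} = 1
G(8) = mex{1,0,0,0} = 2
G(9) = mex{1,0,0,0} = 2
G(10) = mex{1,1,0,0} = 2
G(11) = mex{1,1,1,0} = 2
G(12) = mex{2,1,1,1} = 0
G(13) = mex{2,1,1,1} = 0
G(14) = mex{2,2,1,1} = 0
G(15) = mex{2,2,2,1} = 0
G(16) = mex{0,2,2,2} = 1
G(17) = mex{0,2,2,2} = 1
G(18) = mex{0,0,2,2} = 1
G(19) = mex{0,0,0,2} = 1
G_A(19) = 1.
Pile B, S = {2, 3, 5, 6, 8}:
n :  0  1  2  3  4  5  6  7  8  9 10 11 12 13 14 15 16 17 18 19 20 21 22 23 24 25
G :  0  0  1  1  2  2  3  3  4  4  0  0  1  1  2  2  3  3  4  4  0  0  1  1  2  2
G_B(25) = 2.
Pile C, S = {1, 3, 5, 8}:
G(0) = 0
G(1) = mex{0} = 1
G(2) = mex{1} = 0
G(3) = mex{0,0} = 1
G(4) = mex{1,1} = 0
G(5) = mex{0,0,0} = 1
G(6) = mex{1,1,1} = 0
G(7) = mex{0,0,0} = 1
G(8) = mex{1,1,1,0} = 2
G(9) = mex{2,0,0,1} = 3
G(10) = mex{3,1,1,0} = 2
G(11) = mex{2,2,0,1} = 3
G(12) = mex{3,3,1,0} = 2
G(13) = mex{2,2,2,1} = 0
G(14) = mex{0,3,3,0} = 1
G(15) = mex{1,2,2,1} = 0
G(16) = mex{0,0,3,2} = 1
G_C(16) = 1.
Combined Grundy value = 1 ⊕ 2 ⊕ 1 = 2.

2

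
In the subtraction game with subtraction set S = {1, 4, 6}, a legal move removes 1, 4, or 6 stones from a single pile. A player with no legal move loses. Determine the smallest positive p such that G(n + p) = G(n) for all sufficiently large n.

5

G(0) = 0
G(1) = mex{0} = 1
G(2) = mex{1} = 0
G(3) = mex{0} = 1
G(4) = mex{1,0} = 2
G(5) = mex{2,1} = 0
G(6) = mex{0,0,0} = 1
G(7) = mex{1,1,1} = 0
G(8) = mex{0,2,0} = 1
G(9) = mex{1,0,1} = 2
G(10) = mex{2,1,2} = 0
G(11) = mex{0,0,0} = 1
G(12) = mex{1,1,1} = 0
G(13) = mex{0,2,0} = 1
G(14) = mex{1,0,1} = 2
G(n+5) = G(n) holds for n = 0,…,5 (a full window of length max(S) = 6), so the sequence is purely periodic with period 5.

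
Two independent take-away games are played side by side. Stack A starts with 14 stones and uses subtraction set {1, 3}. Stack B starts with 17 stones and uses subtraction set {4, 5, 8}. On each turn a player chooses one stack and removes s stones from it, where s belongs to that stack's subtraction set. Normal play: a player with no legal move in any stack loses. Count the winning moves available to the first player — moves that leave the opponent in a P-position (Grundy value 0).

Stack A, S = {1, 3}:
G(0) = 0
G(1) = mex{0} = 1
G(2) = mex{1} = 0
G(3) = mex{0,0} = 1
G(4) = mex{1,1} = 0
G(5) = mex{0,0} = 1
G(6) = mex{1,1} = 0
G(7) = mex{0,0} = 1
G(8) = mex{1,1} = 0
G(9) = mex{0,0} = 1
G(10) = mex{1,1} = 0
G(11) = mex{0,0} = 1
G(12) = mex{1,1} = 0
G(13) = mex{0,0} = 1
G(14) = mex{1,1} = 0
G_A(14) = 0.
Stack B, S = {4, 5, 8}:
G(0) = 0
G(1) = mex{} = 0
G(2) = mex{} = 0
G(3) = mex{} = 0
G(4) = mex{0} = 1
G(5) = mex{0,0} = 1
G(6) = mex{0,0} = 1
G(7) = mex{0,0} = 1
G(8) = mex{1,0,0} = 2
G(9) = mex{1,1,0} = 2
G(10) = mex{1,1,0} = 2
G(11) = mex{1,1,0} = 2
G(12) = mex{2,1,1} = 0
G(13) = mex{2,2,1} = 0
G(14) = mex{2,2,1} = 0
G(15) = mex{2,2,1} = 0
G(16) = mex{0,2,2} = 1
G(17) = mex{0,0,2} = 1
G_B(17) = 1.
Combined Grundy value = 0 ⊕ 1 = 1.
A winning move leaves total XOR = 0, i.e. changes one component's Grundy value g to g ⊕ X where X is the current total.
Stack A: need g' = 0⊕1 = 1. Options: 14−1→G=1, 14−3→G=1. Hits: 2.
Stack B: need g' = 1⊕1 = 0. Options: 17−4→G=0, 17−5→G=0, 17−8→G=2. Hits: 2.

4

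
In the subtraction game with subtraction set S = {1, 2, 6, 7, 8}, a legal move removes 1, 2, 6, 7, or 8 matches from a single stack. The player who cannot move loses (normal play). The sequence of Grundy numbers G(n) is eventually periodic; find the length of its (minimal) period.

12

n :  0  1  2  3  4  5  6  7  8  9 10 11 12 13 14 15 16 17 18 19 20 21 22 23 24 25
G :  0  1  2  0  1  2  3  4  5  3  4  5  0  1  2  0  1  2  3  4  5  3  4  5  0  1
G(n+12) = G(n) holds for n = 0,…,7 (a full window of length max(S) = 8), so the sequence is purely periodic with period 12.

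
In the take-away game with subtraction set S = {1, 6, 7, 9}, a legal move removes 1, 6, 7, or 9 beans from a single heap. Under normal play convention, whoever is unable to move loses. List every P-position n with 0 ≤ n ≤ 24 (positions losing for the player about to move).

n :  0  1  2  3  4  5  6  7  8  9 10 11 12 13 14 15 16 17 18 19 20 21 22 23 24
G :  0  1  0  1  0  1  2  3  2  3  2  3  0  1  0  1  0  1  2  3  2  3  2  3  0
P-positions are exactly the n with G(n) = 0.

0, 2, 4, 12, 14, 16, 24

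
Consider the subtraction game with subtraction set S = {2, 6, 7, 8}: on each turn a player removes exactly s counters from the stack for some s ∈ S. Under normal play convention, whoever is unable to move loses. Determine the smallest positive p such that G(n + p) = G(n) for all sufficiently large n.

14

n :  0  1  2  3  4  5  6  7  8  9 10 11 12 13 14 15 16 17 18 19 20 21 22 23 24 25 26 27 28 29
G :  0  0  1  1  0  0  1  1  2  2  3  3  2  2  0  0  1  1  0  0  1  1  2  2  3  3  2  2  0  0
G(n+14) = G(n) holds for n = 0,…,7 (a full window of length max(S) = 8), so the sequence is purely periodic with period 14.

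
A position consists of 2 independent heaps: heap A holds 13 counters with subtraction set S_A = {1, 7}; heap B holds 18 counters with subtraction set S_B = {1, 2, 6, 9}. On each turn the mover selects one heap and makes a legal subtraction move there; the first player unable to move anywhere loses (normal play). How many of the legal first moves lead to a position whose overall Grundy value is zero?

0

Heap A, S = {1, 7}:
n :  0  1  2  3  4  5  6  7  8  9 10 11 12 13
G :  0  1  0  1  0  1  0  1  0  1  0  1  0  1
G_A(13) = 1.
Heap B, S = {1, 2, 6, 9}:
n :  0  1  2  3  4  5  6  7  8  9 10 11 12 13 14 15 16 17 18
G :  0  1  2  0  1  2  3  0  1  2  0  1  2  3  0  1  2  0  1
G_B(18) = 1.
Combined Grundy value = 1 ⊕ 1 = 0.
A winning move leaves total XOR = 0, i.e. changes one component's Grundy value g to g ⊕ X where X is the current total.
Heap A: target g' = 1⊕0 = 1, but every legal move changes the Grundy value (mex property), so 0 moves.
Heap B: target g' = 1⊕0 = 1, but every legal move changes the Grundy value (mex property), so 0 moves.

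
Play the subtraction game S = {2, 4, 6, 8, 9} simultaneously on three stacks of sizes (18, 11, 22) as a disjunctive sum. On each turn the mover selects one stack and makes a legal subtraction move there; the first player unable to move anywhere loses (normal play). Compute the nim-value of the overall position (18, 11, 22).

3

All stacks use S = {2, 4, 6, 8, 9}:
n :  0  1  2  3  4  5  6  7  8  9 10 11 12 13 14 15 16 17 18 19 20 21 22
G :  0  0  1  1  2  2  3  3  4  4  5  0  0  1  1  2  2  3  3  4  4  5  0
Stack A: G(18) = 3.
Stack B: G(11) = 0.
Stack C: G(22) = 0.
Combined Grundy value = 3 ⊕ 0 ⊕ 0 = 3.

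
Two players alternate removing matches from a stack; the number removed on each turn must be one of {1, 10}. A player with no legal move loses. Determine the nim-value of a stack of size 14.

n :  0  1  2  3  4  5  6  7  8  9 10 11 12 13 14
G :  0  1  0  1  0  1  0  1  0  1  2  0  1  0  1

1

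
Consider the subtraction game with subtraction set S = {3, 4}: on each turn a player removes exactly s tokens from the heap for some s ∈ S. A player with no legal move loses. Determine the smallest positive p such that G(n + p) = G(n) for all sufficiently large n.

7

n :  0  1  2  3  4  5  6  7  8  9 10 11 12 13 14 15
G :  0  0  0  1  1  1  2  0  0  0  1  1  1  2  0  0
G(n+7) = G(n) holds for n = 0,…,3 (a full window of length max(S) = 4), so the sequence is purely periodic with period 7.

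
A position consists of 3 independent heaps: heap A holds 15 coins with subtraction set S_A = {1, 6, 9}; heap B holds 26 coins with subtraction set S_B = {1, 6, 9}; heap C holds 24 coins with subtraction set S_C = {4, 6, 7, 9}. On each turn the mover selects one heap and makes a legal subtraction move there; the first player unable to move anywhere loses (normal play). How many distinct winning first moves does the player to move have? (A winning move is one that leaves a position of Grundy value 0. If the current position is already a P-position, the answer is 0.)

Heap A, S = {1, 6, 9}:
G(0) = 0
G(1) = mex{0} = 1
G(2) = mex{1} = 0
G(3) = mex{0} = 1
G(4) = mex{1} = 0
G(5) = mex{0} = 1
G(6) = mex{1,0} = 2
G(7) = mex{2,1} = 0
G(8) = mex{0,0} = 1
G(9) = mex{1,1,0} = 2
G(10) = mex{2,0,1} = 3
G(11) = mex{3,1,0} = 2
G(12) = mex{2,2,1} = 0
G(13) = mex{0,0,0} = 1
G(14) = mex{1,1,1} = 0
G(15) = mex{0,2,2} = 1
G_A(15) = 1.
Heap B, S = {1, 6, 9}:
G(0) = 0
G(1) = mex{0} = 1
G(2) = mex{1} = 0
G(3) = mex{0} = 1
G(4) = mex{1} = 0
G(5) = mex{0} = 1
G(6) = mex{1,0} = 2
G(7) = mex{2,1} = 0
G(8) = mex{0,0} = 1
G(9) = mex{1,1,0} = 2
G(10) = mex{2,0,1} = 3
G(11) = mex{3,1,0} = 2
G(12) = mex{2,2,1} = 0
G(13) = mex{0,0,0} = 1
G(14) = mex{1,1,1} = 0
G(15) = mex{0,2,2} = 1
G(16) = mex{1,3,0} = 2
G(17) = mex{2,2,1} = 0
G(18) = mex{0,0,2} = 1
G(19) = mex{1,1,3} = 0
G(20) = mex{0,0,2} = 1
G(21) = mex{1,1,0} = 2
G(22) = mex{2,2,1} = 0
G(23) = mex{0,0,0} = 1
G(24) = mex{1,1,1} = 0
G(25) = mex{0,0,2} = 1
G(26) = mex{1,1,0} = 2
G_B(26) = 2.
Heap C, S = {4, 6, 7, 9}:
G(0) = 0
G(1) = mex{} = 0
G(2) = mex{} = 0
G(3) = mex{} = 0
G(4) = mex{0} = 1
G(5) = mex{0} = 1
G(6) = mex{0,0} = 1
G(7) = mex{0,0,0} = 1
G(8) = mex{1,0,0} = 2
G(9) = mex{1,0,0,0} = 2
G(10) = mex{1,1,0,0} = 2
G(11) = mex{1,1,1,0} = 2
G(12) = mex{2,1,1,0} = 3
G(13) = mex{2,1,1,1} = 0
G(14) = mex{2,2,1,1} = 0
G(15) = mex{2,2,2,1} = 0
G(16) = mex{3,2,2,1} = 0
G(17) = mex{0,2,2,2} = 1
G(18) = mex{0,3,2,2} = 1
G(19) = mex{0,0,3,2} = 1
G(20) = mex{0,0,0,2} = 1
G(21) = mex{1,0,0,3} = 2
G(22) = mex{1,0,0,0} = 2
G(23) = mex{1,1,0,0} = 2
G(24) = mex{1,1,1,0} = 2
G_C(24) = 2.
Combined Grundy value = 1 ⊕ 2 ⊕ 2 = 1.
A winning move leaves total XOR = 0, i.e. changes one component's Grundy value g to g ⊕ X where X is the current total.
Heap A: need g' = 1⊕1 = 0. Options: 15−1→G=0, 15−6→G=2, 15−9→G=2. Hits: 1.
Heap B: need g' = 2⊕1 = 3. Options: 26−1→G=1, 26−6→G=1, 26−9→G=0. Hits: 0.
Heap C: need g' = 2⊕1 = 3. Options: 24−4→G=1, 24−6→G=1, 24−7→G=1, 24−9→G=0. Hits: 0.

1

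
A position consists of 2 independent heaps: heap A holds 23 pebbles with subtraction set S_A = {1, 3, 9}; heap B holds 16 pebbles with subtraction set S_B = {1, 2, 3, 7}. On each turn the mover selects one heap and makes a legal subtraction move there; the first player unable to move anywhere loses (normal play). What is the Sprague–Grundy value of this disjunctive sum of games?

Heap A, S = {1, 3, 9}:
n :  0  1  2  3  4  5  6  7  8  9 10 11 12 13 14 15 16 17 18 19 20 21 22 23
G :  0  1  0  1  0  1  0  1  0  1  0  1  0  1  0  1  0  1  0  1  0  1  0  1
G_A(23) = 1.
Heap B, S = {1, 2, 3, 7}:
n :  0  1  2  3  4  5  6  7  8  9 10 11 12 13 14 15 16
G :  0  1  2  3  0  1  2  3  0  1  2  3  0  1  2  3  0
G_B(16) = 0.
Combined Grundy value = 1 ⊕ 0 = 1.

1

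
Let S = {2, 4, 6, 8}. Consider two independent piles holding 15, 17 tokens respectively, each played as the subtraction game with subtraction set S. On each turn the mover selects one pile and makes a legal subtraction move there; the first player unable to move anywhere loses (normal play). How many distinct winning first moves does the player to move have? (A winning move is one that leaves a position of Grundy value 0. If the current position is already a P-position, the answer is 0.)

2

All piles use S = {2, 4, 6, 8}:
n :  0  1  2  3  4  5  6  7  8  9 10 11 12 13 14 15 16 17
G :  0  0  1  1  2  2  3  3  4  4  0  0  1  1  2  2  3  3
Pile A: G(15) = 2.
Pile B: G(17) = 3.
Combined Grundy value = 2 ⊕ 3 = 1.
A winning move leaves total XOR = 0, i.e. changes one component's Grundy value g to g ⊕ X where X is the current total.
Pile A: need g' = 2⊕1 = 3. Options: 15−2→G=1, 15−4→G=0, 15−6→G=4, 15−8→G=3. Hits: 1.
Pile B: need g' = 3⊕1 = 2. Options: 17−2→G=2, 17−4→G=1, 17−6→G=0, 17−8→G=4. Hits: 1.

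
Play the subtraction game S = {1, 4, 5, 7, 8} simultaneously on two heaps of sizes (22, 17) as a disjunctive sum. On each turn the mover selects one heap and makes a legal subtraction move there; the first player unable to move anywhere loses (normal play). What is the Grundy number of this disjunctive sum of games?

2

All heaps use S = {1, 4, 5, 7, 8}:
n :  0  1  2  3  4  5  6  7  8  9 10 11 12 13 14 15 16 17 18 19 20 21 22
G :  0  1  0  1  2  3  2  3  4  5  4  0  1  0  1  2  3  2  3  4  5  4  0
Heap A: G(22) = 0.
Heap B: G(17) = 2.
Combined Grundy value = 0 ⊕ 2 = 2.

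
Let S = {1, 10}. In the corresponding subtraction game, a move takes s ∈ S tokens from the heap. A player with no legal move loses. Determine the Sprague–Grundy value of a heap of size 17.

0

n :  0  1  2  3  4  5  6  7  8  9 10 11 12 13 14 15 16 17
G :  0  1  0  1  0  1  0  1  0  1  2  0  1  0  1  0  1  0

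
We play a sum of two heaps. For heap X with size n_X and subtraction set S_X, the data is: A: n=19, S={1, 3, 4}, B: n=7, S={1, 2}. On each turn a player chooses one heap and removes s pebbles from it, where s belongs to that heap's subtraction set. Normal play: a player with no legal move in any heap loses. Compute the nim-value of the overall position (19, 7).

2

Heap A, S = {1, 3, 4}:
G(0) = 0
G(1) = mex{0} = 1
G(2) = mex{1} = 0
G(3) = mex{0,0} = 1
G(4) = mex{1,1,0} = 2
G(5) = mex{2,0,1} = 3
G(6) = mex{3,1,0} = 2
G(7) = mex{2,2,1} = 0
G(8) = mex{0,3,2} = 1
G(9) = mex{1,2,3} = 0
G(10) = mex{0,0,2} = 1
G(11) = mex{1,1,0} = 2
G(12) = mex{2,0,1} = 3
G(13) = mex{3,1,0} = 2
G(14) = mex{2,2,1} = 0
G(15) = mex{0,3,2} = 1
G(16) = mex{1,2,3} = 0
G(17) = mex{0,0,2} = 1
G(18) = mex{1,1,0} = 2
G(19) = mex{2,0,1} = 3
G_A(19) = 3.
Heap B, S = {1, 2}:
n : 0 1 2 3 4 5 6 7
G : 0 1 2 0 1 2 0 1
G_B(7) = 1.
Combined Grundy value = 3 ⊕ 1 = 2.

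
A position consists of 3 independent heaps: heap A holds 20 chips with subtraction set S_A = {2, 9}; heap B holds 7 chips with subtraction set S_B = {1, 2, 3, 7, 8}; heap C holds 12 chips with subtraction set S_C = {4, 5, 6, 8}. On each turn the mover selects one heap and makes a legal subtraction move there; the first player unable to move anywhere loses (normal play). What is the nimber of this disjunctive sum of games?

Heap A, S = {2, 9}:
G(0) = 0
G(1) = mex{} = 0
G(2) = mex{0} = 1
G(3) = mex{0} = 1
G(4) = mex{1} = 0
G(5) = mex{1} = 0
G(6) = mex{0} = 1
G(7) = mex{0} = 1
G(8) = mex{1} = 0
G(9) = mex{1,0} = 2
G(10) = mex{0,0} = 1
G(11) = mex{2,1} = 0
G(12) = mex{1,1} = 0
G(13) = mex{0,0} = 1
G(14) = mex{0,0} = 1
G(15) = mex{1,1} = 0
G(16) = mex{1,1} = 0
G(17) = mex{0,0} = 1
G(18) = mex{0,2} = 1
G(19) = mex{1,1} = 0
G(20) = mex{1,0} = 2
G_A(20) = 2.
Heap B, S = {1, 2, 3, 7, 8}:
G(0) = 0
G(1) = mex{0} = 1
G(2) = mex{1,0} = 2
G(3) = mex{2,1,0} = 3
G(4) = mex{3,2,1} = 0
G(5) = mex{0,3,2} = 1
G(6) = mex{1,0,3} = 2
G(7) = mex{2,1,0,0} = 3
G_B(7) = 3.
Heap C, S = {4, 5, 6, 8}:
G(0) = 0
G(1) = mex{} = 0
G(2) = mex{} = 0
G(3) = mex{} = 0
G(4) = mex{0} = 1
G(5) = mex{0,0} = 1
G(6) = mex{0,0,0} = 1
G(7) = mex{0,0,0} = 1
G(8) = mex{1,0,0,0} = 2
G(9) = mex{1,1,0,0} = 2
G(10) = mex{1,1,1,0} = 2
G(11) = mex{1,1,1,0} = 2
G(12) = mex{2,1,1,1} = 0
G_C(12) = 0.
Combined Grundy value = 2 ⊕ 3 ⊕ 0 = 1.

1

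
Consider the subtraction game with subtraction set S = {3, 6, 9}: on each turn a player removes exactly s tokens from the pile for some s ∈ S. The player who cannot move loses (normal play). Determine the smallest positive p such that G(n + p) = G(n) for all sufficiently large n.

n :  0  1  2  3  4  5  6  7  8  9 10 11 12 13 14 15 16 17 18 19 20 21 22 23 24 25
G :  0  0  0  1  1  1  2  2  2  3  3  3  0  0  0  1  1  1  2  2  2  3  3  3  0  0
G(n+12) = G(n) holds for n = 0,…,8 (a full window of length max(S) = 9), so the sequence is purely periodic with period 12.

12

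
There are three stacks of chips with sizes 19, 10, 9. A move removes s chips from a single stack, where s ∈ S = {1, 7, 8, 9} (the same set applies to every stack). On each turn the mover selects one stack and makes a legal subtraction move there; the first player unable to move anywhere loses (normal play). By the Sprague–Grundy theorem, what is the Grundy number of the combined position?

0

All stacks use S = {1, 7, 8, 9}:
n :  0  1  2  3  4  5  6  7  8  9 10 11 12 13 14 15 16 17 18 19
G :  0  1  0  1  0  1  0  1  2  3  2  3  2  3  2  3  0  1  0  1
Stack A: G(19) = 1.
Stack B: G(10) = 2.
Stack C: G(9) = 3.
Combined Grundy value = 1 ⊕ 2 ⊕ 3 = 0.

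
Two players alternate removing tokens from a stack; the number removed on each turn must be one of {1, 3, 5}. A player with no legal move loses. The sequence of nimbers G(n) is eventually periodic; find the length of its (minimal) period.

2

n :  0  1  2  3  4  5  6  7  8  9 10 11 12 13 14
G :  0  1  0  1  0  1  0  1  0  1  0  1  0  1  0
G(n+2) = G(n) holds for n = 0,…,4 (a full window of length max(S) = 5), so the sequence is purely periodic with period 2.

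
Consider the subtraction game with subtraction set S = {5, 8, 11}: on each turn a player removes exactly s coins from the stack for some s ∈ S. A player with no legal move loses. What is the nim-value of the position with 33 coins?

0

n :  0  1  2  3  4  5  6  7  8  9 10 11 12 13 14 15 16 17 18 19 20 21 22 23 24 25 26 27 28 29 30 31 32 33
G :  0  0  0  0  0  1  1  1  1  1  2  2  2  2  2  3  0  0  0  0  0  1  1  1  1  1  2  2  2  2  2  3  0  0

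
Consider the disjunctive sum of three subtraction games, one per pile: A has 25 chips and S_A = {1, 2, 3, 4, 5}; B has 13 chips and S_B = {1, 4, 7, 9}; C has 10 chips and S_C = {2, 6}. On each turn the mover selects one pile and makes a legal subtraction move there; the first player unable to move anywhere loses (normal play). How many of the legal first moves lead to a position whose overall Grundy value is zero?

Pile A, S = {1, 2, 3, 4, 5}:
n :  0  1  2  3  4  5  6  7  8  9 10 11 12 13 14 15 16 17 18 19 20 21 22 23 24 25
G :  0  1  2  3  4  5  0  1  2  3  4  5  0  1  2  3  4  5  0  1  2  3  4  5  0  1
G_A(25) = 1.
Pile B, S = {1, 4, 7, 9}:
G(0) = 0
G(1) = mex{0} = 1
G(2) = mex{1} = 0
G(3) = mex{0} = 1
G(4) = mex{1,0} = 2
G(5) = mex{2,1} = 0
G(6) = mex{0,0} = 1
G(7) = mex{1,1,0} = 2
G(8) = mex{2,2,1} = 0
G(9) = mex{0,0,0,0} = 1
G(10) = mex{1,1,1,1} = 0
G(11) = mex{0,2,2,0} = 1
G(12) = mex{1,0,0,1} = 2
G(13) = mex{2,1,1,2} = 0
G_B(13) = 0.
Pile C, S = {2, 6}:
n :  0  1  2  3  4  5  6  7  8  9 10
G :  0  0  1  1  0  0  1  1  0  0  1
G_C(10) = 1.
Combined Grundy value = 1 ⊕ 0 ⊕ 1 = 0.
A winning move leaves total XOR = 0, i.e. changes one component's Grundy value g to g ⊕ X where X is the current total.
Pile A: target g' = 1⊕0 = 1, but every legal move changes the Grundy value (mex property), so 0 moves.
Pile B: target g' = 0⊕0 = 0, but every legal move changes the Grundy value (mex property), so 0 moves.
Pile C: target g' = 1⊕0 = 1, but every legal move changes the Grundy value (mex property), so 0 moves.

0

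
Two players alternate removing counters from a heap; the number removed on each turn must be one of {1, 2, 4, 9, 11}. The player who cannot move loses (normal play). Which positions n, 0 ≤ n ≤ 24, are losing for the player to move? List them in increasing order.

0, 3, 6, 13, 16, 19

n :  0  1  2  3  4  5  6  7  8  9 10 11 12 13 14 15 16 17 18 19 20 21 22 23 24
G :  0  1  2  0  1  2  0  1  2  3  4  5  3  0  1  2  0  1  2  0  1  2  3  4  5
P-positions are exactly the n with G(n) = 0.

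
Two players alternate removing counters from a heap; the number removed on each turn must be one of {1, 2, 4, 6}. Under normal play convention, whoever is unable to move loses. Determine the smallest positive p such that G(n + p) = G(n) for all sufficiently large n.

8

n :  0  1  2  3  4  5  6  7  8  9 10 11 12 13 14 15 16 17
G :  0  1  2  0  1  2  3  4  0  1  2  0  1  2  3  4  0  1
G(n+8) = G(n) holds for n = 0,…,5 (a full window of length max(S) = 6), so the sequence is purely periodic with period 8.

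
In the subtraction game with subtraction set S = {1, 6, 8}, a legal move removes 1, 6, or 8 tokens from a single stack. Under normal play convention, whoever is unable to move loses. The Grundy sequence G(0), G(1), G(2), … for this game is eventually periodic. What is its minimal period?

G(0) = 0
G(1) = mex{0} = 1
G(2) = mex{1} = 0
G(3) = mex{0} = 1
G(4) = mex{1} = 0
G(5) = mex{0} = 1
G(6) = mex{1,0} = 2
G(7) = mex{2,1} = 0
G(8) = mex{0,0,0} = 1
G(9) = mex{1,1,1} = 0
G(10) = mex{0,0,0} = 1
G(11) = mex{1,1,1} = 0
G(12) = mex{0,2,0} = 1
G(13) = mex{1,0,1} = 2
G(14) = mex{2,1,2} = 0
G(15) = mex{0,0,0} = 1
G(16) = mex{1,1,1} = 0
G(n+7) = G(n) holds for n = 0,…,7 (a full window of length max(S) = 8), so the sequence is purely periodic with period 7.

7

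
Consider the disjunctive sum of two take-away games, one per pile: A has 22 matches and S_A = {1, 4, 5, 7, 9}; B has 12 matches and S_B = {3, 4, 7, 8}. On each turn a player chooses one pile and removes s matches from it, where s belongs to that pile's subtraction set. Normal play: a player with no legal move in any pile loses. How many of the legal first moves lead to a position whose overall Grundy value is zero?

Pile A, S = {1, 4, 5, 7, 9}:
G(0) = 0
G(1) = mex{0} = 1
G(2) = mex{1} = 0
G(3) = mex{0} = 1
G(4) = mex{1,0} = 2
G(5) = mex{2,1,0} = 3
G(6) = mex{3,0,1} = 2
G(7) = mex{2,1,0,0} = 3
G(8) = mex{3,2,1,1} = 0
G(9) = mex{0,3,2,0,0} = 1
G(10) = mex{1,2,3,1,1} = 0
G(11) = mex{0,3,2,2,0} = 1
G(12) = mex{1,0,3,3,1} = 2
G(13) = mex{2,1,0,2,2} = 3
G(14) = mex{3,0,1,3,3} = 2
G(15) = mex{2,1,0,0,2} = 3
G(16) = mex{3,2,1,1,3} = 0
G(17) = mex{0,3,2,0,0} = 1
G(18) = mex{1,2,3,1,1} = 0
G(19) = mex{0,3,2,2,0} = 1
G(20) = mex{1,0,3,3,1} = 2
G(21) = mex{2,1,0,2,2} = 3
G(22) = mex{3,0,1,3,3} = 2
G_A(22) = 2.
Pile B, S = {3, 4, 7, 8}:
G(0) = 0
G(1) = mex{} = 0
G(2) = mex{} = 0
G(3) = mex{0} = 1
G(4) = mex{0,0} = 1
G(5) = mex{0,0} = 1
G(6) = mex{1,0} = 2
G(7) = mex{1,1,0} = 2
G(8) = mex{1,1,0,0} = 2
G(9) = mex{2,1,0,0} = 3
G(10) = mex{2,2,1,0} = 3
G(11) = mex{2,2,1,1} = 0
G(12) = mex{3,2,1,1} = 0
G_B(12) = 0.
Combined Grundy value = 2 ⊕ 0 = 2.
A winning move leaves total XOR = 0, i.e. changes one component's Grundy value g to g ⊕ X where X is the current total.
Pile A: need g' = 2⊕2 = 0. Options: 22−1→G=3, 22−4→G=0, 22−5→G=1, 22−7→G=3, 22−9→G=3. Hits: 1.
Pile B: need g' = 0⊕2 = 2. Options: 12−3→G=3, 12−4→G=2, 12−7→G=1, 12−8→G=1. Hits: 1.

2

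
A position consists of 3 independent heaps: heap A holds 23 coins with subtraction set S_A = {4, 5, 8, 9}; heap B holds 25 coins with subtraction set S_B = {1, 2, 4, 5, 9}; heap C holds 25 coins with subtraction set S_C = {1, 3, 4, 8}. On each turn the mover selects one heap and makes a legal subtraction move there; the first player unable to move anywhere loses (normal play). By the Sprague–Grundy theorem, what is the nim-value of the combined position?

3

Heap A, S = {4, 5, 8, 9}:
G(0) = 0
G(1) = mex{} = 0
G(2) = mex{} = 0
G(3) = mex{} = 0
G(4) = mex{0} = 1
G(5) = mex{0,0} = 1
G(6) = mex{0,0} = 1
G(7) = mex{0,0} = 1
G(8) = mex{1,0,0} = 2
G(9) = mex{1,1,0,0} = 2
G(10) = mex{1,1,0,0} = 2
G(11) = mex{1,1,0,0} = 2
G(12) = mex{2,1,1,0} = 3
G(13) = mex{2,2,1,1} = 0
G(14) = mex{2,2,1,1} = 0
G(15) = mex{2,2,1,1} = 0
G(16) = mex{3,2,2,1} = 0
G(17) = mex{0,3,2,2} = 1
G(18) = mex{0,0,2,2} = 1
G(19) = mex{0,0,2,2} = 1
G(20) = mex{0,0,3,2} = 1
G(21) = mex{1,0,0,3} = 2
G(22) = mex{1,1,0,0} = 2
G(23) = mex{1,1,0,0} = 2
G_A(23) = 2.
Heap B, S = {1, 2, 4, 5, 9}:
G(0) = 0
G(1) = mex{0} = 1
G(2) = mex{1,0} = 2
G(3) = mex{2,1} = 0
G(4) = mex{0,2,0} = 1
G(5) = mex{1,0,1,0} = 2
G(6) = mex{2,1,2,1} = 0
G(7) = mex{0,2,0,2} = 1
G(8) = mex{1,0,1,0} = 2
G(9) = mex{2,1,2,1,0} = 3
G(10) = mex{3,2,0,2,1} = 4
G(11) = mex{4,3,1,0,2} = 5
G(12) = mex{5,4,2,1,0} = 3
G(13) = mex{3,5,3,2,1} = 0
G(14) = mex{0,3,4,3,2} = 1
G(15) = mex{1,0,5,4,0} = 2
G(16) = mex{2,1,3,5,1} = 0
G(17) = mex{0,2,0,3,2} = 1
G(18) = mex{1,0,1,0,3} = 2
G(19) = mex{2,1,2,1,4} = 0
G(20) = mex{0,2,0,2,5} = 1
G(21) = mex{1,0,1,0,3} = 2
G(22) = mex{2,1,2,1,0} = 3
G(23) = mex{3,2,0,2,1} = 4
G(24) = mex{4,3,1,0,2} = 5
G(25) = mex{5,4,2,1,0} = 3
G_B(25) = 3.
Heap C, S = {1, 3, 4, 8}:
G(0) = 0
G(1) = mex{0} = 1
G(2) = mex{1} = 0
G(3) = mex{0,0} = 1
G(4) = mex{1,1,0} = 2
G(5) = mex{2,0,1} = 3
G(6) = mex{3,1,0} = 2
G(7) = mex{2,2,1} = 0
G(8) = mex{0,3,2,0} = 1
G(9) = mex{1,2,3,1} = 0
G(10) = mex{0,0,2,0} = 1
G(11) = mex{1,1,0,1} = 2
G(12) = mex{2,0,1,2} = 3
G(13) = mex{3,1,0,3} = 2
G(14) = mex{2,2,1,2} = 0
G(15) = mex{0,3,2,0} = 1
G(16) = mex{1,2,3,1} = 0
G(17) = mex{0,0,2,0} = 1
G(18) = mex{1,1,0,1} = 2
G(19) = mex{2,0,1,2} = 3
G(20) = mex{3,1,0,3} = 2
G(21) = mex{2,2,1,2} = 0
G(22) = mex{0,3,2,0} = 1
G(23) = mex{1,2,3,1} = 0
G(24) = mex{0,0,2,0} = 1
G(25) = mex{1,1,0,1} = 2
G_C(25) = 2.
Combined Grundy value = 2 ⊕ 3 ⊕ 2 = 3.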